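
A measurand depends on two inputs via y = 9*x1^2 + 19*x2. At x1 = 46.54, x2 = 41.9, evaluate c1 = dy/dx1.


y = 9*x1^2 + 19*x2
dy/dx1 = 2*9*x1
Evaluate at x1 = 46.54: c1 = 18 * 46.54
c1 = 837.7200

837.7200


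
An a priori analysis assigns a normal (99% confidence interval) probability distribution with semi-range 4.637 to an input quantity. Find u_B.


u_B = half_width / 2.576
u_B = 4.637 / 2.576
u_B = 1.8001

1.8001


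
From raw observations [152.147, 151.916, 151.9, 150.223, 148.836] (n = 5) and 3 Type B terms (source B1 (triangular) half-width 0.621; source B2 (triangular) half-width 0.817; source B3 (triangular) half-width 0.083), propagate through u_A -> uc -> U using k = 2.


mean = (152.147 + 151.916 + 151.9 + 150.223 + 148.836) / 5 = 151.0044
s = sqrt(sum((x - mean)^2)/(n-1)) = 1.4362445
u_A = s / sqrt(n) = 1.4362445 / sqrt(5) = 0.64230807
u_B1 = 0.621 / sqrt(6) = 0.25352219
u_B2 = 0.817 / sqrt(6) = 0.33353885
u_B3 = 0.083 / sqrt(6) = 0.033884608
uc = sqrt(0.64230807^2 + 0.25352219^2 + 0.33353885^2 + 0.033884608^2) = 0.76761285
U = k * uc = 2 * 0.76761285
U = 1.5352

1.5352


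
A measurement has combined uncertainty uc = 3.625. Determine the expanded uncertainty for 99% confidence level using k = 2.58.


U = k * uc
U = 2.58 * 3.625
U = 9.3525

9.3525


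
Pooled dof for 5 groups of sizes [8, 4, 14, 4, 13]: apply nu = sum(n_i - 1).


nu = sum_i (n_i - 1)
nu = ((8 - 1) + (4 - 1) + (14 - 1) + (4 - 1) + (13 - 1))
nu = 7 + 3 + 13 + 3 + 12
nu = 38

38


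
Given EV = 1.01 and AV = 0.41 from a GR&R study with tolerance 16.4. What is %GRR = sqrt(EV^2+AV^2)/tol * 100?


GRR = sqrt(EV^2 + AV^2) = sqrt(1.01^2 + 0.41^2) = 1.0900459
%GRR = GRR / tol * 100 = 1.0900459 / 16.4 * 100
%GRR = 6.6466

6.6466


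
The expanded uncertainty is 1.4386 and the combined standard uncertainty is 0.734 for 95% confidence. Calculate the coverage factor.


k = U / uc
k = 1.4386 / 0.734
k = 1.96

1.96


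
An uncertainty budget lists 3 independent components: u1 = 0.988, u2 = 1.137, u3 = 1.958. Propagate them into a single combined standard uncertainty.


uc = sqrt(0.988^2 + 1.137^2 + 1.958^2)
uc = sqrt(6.102677)
uc = 2.4704

2.4704


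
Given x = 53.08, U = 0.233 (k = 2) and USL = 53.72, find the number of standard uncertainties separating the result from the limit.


u = U / k = 0.233 / 2 = 0.1165
margin = |USL - x| = |53.72 - 53.08| = 0.64
z = margin / u = 0.64 / 0.1165
z = 5.4936

5.4936


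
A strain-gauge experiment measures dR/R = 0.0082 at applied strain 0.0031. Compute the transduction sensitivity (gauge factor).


GF = (dR/R) / epsilon
= 0.0082 / 0.0031
= 2.6452

2.6452


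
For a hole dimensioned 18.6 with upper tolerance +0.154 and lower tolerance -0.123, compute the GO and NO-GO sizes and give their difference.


GO = nominal - lower_tol (smallest hole = maximum material condition)
GO = 18.6 - 0.123 = 18.477
NO-GO = nominal + upper_tol (largest hole = least material condition)
NO-GO = 18.6 + 0.154 = 18.754
spread = NO-GO - GO = 18.754 - 18.477 = 0.2770

0.2770


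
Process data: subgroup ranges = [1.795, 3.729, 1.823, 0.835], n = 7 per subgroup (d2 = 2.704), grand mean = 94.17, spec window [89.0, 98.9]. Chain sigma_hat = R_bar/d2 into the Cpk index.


R_bar = (1.795 + 3.729 + 1.823 + 0.835) / 4 = 2.0455
sigma = R_bar / d2 = 2.0455 / 2.704 = 0.75647189
Cp = (USL - LSL)/(6*sigma) = (98.9 - 89.0)/(6*0.75647189) = 2.1812
Cpu = (98.9 - 94.17)/(3*0.75647189) = 2.0842
Cpl = (94.17 - 89.0)/(3*0.75647189) = 2.2781
Cpk = min(Cpu, Cpl) = 2.0842

2.0842


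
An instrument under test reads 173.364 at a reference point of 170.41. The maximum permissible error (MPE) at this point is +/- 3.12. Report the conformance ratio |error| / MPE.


e = indication - reference = 173.364 - 170.41 = 2.9540
|e| = 2.9540
ratio = |e| / MPE = 2.9540 / 3.12
ratio = 0.9468

0.9468


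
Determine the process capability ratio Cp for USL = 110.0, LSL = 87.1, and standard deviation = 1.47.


Cp = (USL - LSL) / (6 * sigma)
= (110.0 - 87.1) / (6 * 1.47)
= 22.9000 / 8.8200
= 2.5964

2.5964


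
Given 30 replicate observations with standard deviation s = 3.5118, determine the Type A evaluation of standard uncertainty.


u_A = s / sqrt(n)
u_A = 3.5118 / sqrt(30)
u_A = 3.5118 / 5.4772256
u_A = 0.6412

0.6412


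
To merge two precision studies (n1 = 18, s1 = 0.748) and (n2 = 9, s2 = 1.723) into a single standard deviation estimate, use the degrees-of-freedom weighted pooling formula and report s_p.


s_p = sqrt(((n1-1)*s1^2 + (n2-1)*s2^2) / (n1+n2-2))
numerator = (18-1)*0.748^2 + (9-1)*1.723^2 = 9.511568 + 23.749832 = 33.2614
denominator = 18 + 9 - 2 = 25
s_p^2 = 33.2614 / 25 = 1.330456
s_p = sqrt(1.330456) = 1.1535

1.1535


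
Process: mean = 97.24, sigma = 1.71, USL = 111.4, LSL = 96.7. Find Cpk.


Cpu = (USL - mean) / (3*sigma) = (111.4 - 97.24) / (3*1.71) = 2.7602
Cpl = (mean - LSL) / (3*sigma) = (97.24 - 96.7) / (3*1.71) = 0.1053
Cpk = min(Cpu, Cpl) = 0.1053

0.1053


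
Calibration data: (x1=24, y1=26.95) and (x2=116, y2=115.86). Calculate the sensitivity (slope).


slope = (y2 - y1) / (x2 - x1)
= (115.86 - 26.95) / (116 - 24)
= 88.9100 / 92
= 0.9664

0.9664


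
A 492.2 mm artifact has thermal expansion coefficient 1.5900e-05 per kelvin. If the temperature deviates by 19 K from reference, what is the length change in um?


dL = L * alpha * dT
= 492.2 * 1.5900e-05 * 19
= 0.1486936 mm
dL_um = 0.1486936 * 1000 = 148.6936 um

148.6936


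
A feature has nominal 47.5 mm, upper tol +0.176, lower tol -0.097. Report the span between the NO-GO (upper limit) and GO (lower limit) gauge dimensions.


GO = nominal - lower_tol (smallest hole = maximum material condition)
GO = 47.5 - 0.097 = 47.403
NO-GO = nominal + upper_tol (largest hole = least material condition)
NO-GO = 47.5 + 0.176 = 47.676
spread = NO-GO - GO = 47.676 - 47.403 = 0.2730

0.2730


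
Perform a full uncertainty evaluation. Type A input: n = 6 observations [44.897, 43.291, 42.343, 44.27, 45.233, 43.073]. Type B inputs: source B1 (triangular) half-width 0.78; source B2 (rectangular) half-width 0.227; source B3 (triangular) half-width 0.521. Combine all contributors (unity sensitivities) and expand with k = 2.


mean = (44.897 + 43.291 + 42.343 + 44.27 + 45.233 + 43.073) / 6 = 43.85116667
s = sqrt(sum((x - mean)^2)/(n-1)) = 1.1289419
u_A = s / sqrt(n) = 1.1289419 / sqrt(6) = 0.4608886
u_B1 = 0.78 / sqrt(6) = 0.31843367
u_B2 = 0.227 / sqrt(3) = 0.13105851
u_B3 = 0.521 / sqrt(6) = 0.21269736
uc = sqrt(0.4608886^2 + 0.31843367^2 + 0.13105851^2 + 0.21269736^2) = 0.61337982
U = k * uc = 2 * 0.61337982
U = 1.2268

1.2268


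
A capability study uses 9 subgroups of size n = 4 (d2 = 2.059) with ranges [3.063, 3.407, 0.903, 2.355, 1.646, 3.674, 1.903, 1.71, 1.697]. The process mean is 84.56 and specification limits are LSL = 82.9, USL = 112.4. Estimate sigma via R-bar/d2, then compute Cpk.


R_bar = (3.063 + 3.407 + 0.903 + 2.355 + 1.646 + 3.674 + 1.903 + 1.71 + 1.697) / 9 = 2.262
sigma = R_bar / d2 = 2.262 / 2.059 = 1.0985915
Cp = (USL - LSL)/(6*sigma) = (112.4 - 82.9)/(6*1.0985915) = 4.4754
Cpu = (112.4 - 84.56)/(3*1.0985915) = 8.4472
Cpl = (84.56 - 82.9)/(3*1.0985915) = 0.5037
Cpk = min(Cpu, Cpl) = 0.5037

0.5037


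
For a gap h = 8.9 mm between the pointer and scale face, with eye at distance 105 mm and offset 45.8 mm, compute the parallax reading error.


error = h * offset / d
= 8.9 * 45.8 / 105
= 3.8821

3.8821


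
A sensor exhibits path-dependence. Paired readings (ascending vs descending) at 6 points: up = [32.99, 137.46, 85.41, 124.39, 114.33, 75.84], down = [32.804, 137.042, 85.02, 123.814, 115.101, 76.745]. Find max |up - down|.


|32.99 - 32.804| = 0.1860
|137.46 - 137.042| = 0.4180
|85.41 - 85.02| = 0.3900
|124.39 - 123.814| = 0.5760
|114.33 - 115.101| = 0.7710
|75.84 - 76.745| = 0.9050
hysteresis = max(diffs) = 0.9050

0.9050


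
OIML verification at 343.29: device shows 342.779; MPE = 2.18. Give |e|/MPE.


e = indication - reference = 342.779 - 343.29 = -0.5110
|e| = 0.5110
ratio = |e| / MPE = 0.5110 / 2.18
ratio = 0.2344

0.2344


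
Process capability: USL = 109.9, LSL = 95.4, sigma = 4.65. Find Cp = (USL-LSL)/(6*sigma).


Cp = (USL - LSL) / (6 * sigma)
= (109.9 - 95.4) / (6 * 4.65)
= 14.5000 / 27.9000
= 0.5197

0.5197


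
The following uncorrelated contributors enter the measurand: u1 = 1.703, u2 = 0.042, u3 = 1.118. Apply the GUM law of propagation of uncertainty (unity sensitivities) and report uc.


uc = sqrt(1.703^2 + 0.042^2 + 1.118^2)
uc = sqrt(4.151897)
uc = 2.0376

2.0376


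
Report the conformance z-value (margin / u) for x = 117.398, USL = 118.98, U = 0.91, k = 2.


u = U / k = 0.91 / 2 = 0.455
margin = |USL - x| = |118.98 - 117.398| = 1.582
z = margin / u = 1.582 / 0.455
z = 3.4769

3.4769


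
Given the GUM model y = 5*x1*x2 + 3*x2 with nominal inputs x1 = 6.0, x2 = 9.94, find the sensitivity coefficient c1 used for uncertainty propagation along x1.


y = 5*x1*x2 + 3*x2
dy/dx1 = 5*x2
Evaluate at x2 = 9.94: c1 = 5 * 9.94
c1 = 49.7000

49.7000


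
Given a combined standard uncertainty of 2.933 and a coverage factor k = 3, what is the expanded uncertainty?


U = k * uc
U = 3 * 2.933
U = 8.7990

8.7990


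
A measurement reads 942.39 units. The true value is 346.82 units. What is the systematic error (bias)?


Systematic error = measured - true
= 942.39 - 346.82
= 595.5700

595.5700


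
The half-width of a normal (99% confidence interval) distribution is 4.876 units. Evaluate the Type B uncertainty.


u_B = half_width / 2.576
u_B = 4.876 / 2.576
u_B = 1.8929

1.8929


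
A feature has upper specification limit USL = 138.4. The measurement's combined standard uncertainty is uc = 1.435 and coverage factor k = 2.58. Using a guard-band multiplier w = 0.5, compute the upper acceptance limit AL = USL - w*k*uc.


U = k * uc = 2.58 * 1.435 = 3.7023
guard band g = w * U = 0.5 * 3.7023 = 1.85115
AL = USL - g = 138.4 - 1.85115
AL = 136.5489

136.5489


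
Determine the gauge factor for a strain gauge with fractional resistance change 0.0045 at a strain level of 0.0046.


GF = (dR/R) / epsilon
= 0.0045 / 0.0046
= 0.9783

0.9783


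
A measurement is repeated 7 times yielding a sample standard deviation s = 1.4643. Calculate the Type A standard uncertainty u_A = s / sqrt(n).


u_A = s / sqrt(n)
u_A = 1.4643 / sqrt(7)
u_A = 1.4643 / 2.6457513
u_A = 0.5535

0.5535


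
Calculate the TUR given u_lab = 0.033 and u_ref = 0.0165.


TUR = u_lab / u_ref
= 0.033 / 0.0165
= 2.0000

2.0000


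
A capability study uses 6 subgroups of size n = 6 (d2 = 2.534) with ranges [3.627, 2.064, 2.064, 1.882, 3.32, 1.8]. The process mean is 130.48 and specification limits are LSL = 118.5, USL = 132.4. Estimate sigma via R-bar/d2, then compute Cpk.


R_bar = (3.627 + 2.064 + 2.064 + 1.882 + 3.32 + 1.8) / 6 = 2.4595
sigma = R_bar / d2 = 2.4595 / 2.534 = 0.97059984
Cp = (USL - LSL)/(6*sigma) = (132.4 - 118.5)/(6*0.97059984) = 2.3868
Cpu = (132.4 - 130.48)/(3*0.97059984) = 0.6594
Cpl = (130.48 - 118.5)/(3*0.97059984) = 4.1143
Cpk = min(Cpu, Cpl) = 0.6594

0.6594


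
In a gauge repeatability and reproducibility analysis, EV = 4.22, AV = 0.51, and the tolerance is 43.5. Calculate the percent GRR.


GRR = sqrt(EV^2 + AV^2) = sqrt(4.22^2 + 0.51^2) = 4.2507058
%GRR = GRR / tol * 100 = 4.2507058 / 43.5 * 100
%GRR = 9.7717

9.7717


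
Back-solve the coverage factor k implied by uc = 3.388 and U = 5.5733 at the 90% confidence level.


k = U / uc
k = 5.5733 / 3.388
k = 1.645

1.645


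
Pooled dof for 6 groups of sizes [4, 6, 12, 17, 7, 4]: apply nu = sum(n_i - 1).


nu = sum_i (n_i - 1)
nu = ((4 - 1) + (6 - 1) + (12 - 1) + (17 - 1) + (7 - 1) + (4 - 1))
nu = 3 + 5 + 11 + 16 + 6 + 3
nu = 44

44


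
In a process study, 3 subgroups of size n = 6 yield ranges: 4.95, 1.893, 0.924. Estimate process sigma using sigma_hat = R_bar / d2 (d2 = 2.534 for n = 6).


R_bar = (4.95 + 1.893 + 0.924) / 3
R_bar = 7.767 / 3 = 2.589
sigma_hat = R_bar / d2 = 2.589 / 2.534 = 1.0217

1.0217


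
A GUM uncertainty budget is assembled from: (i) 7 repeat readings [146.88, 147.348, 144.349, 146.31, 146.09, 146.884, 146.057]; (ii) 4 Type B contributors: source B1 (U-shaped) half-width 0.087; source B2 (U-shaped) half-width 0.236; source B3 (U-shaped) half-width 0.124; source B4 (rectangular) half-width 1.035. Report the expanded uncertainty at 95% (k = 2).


mean = (146.88 + 147.348 + 144.349 + 146.31 + 146.09 + 146.884 + 146.057) / 7 = 146.274
s = sqrt(sum((x - mean)^2)/(n-1)) = 0.97302604
u_A = s / sqrt(n) = 0.97302604 / sqrt(7) = 0.36776927
u_B1 = 0.087 / sqrt(2) = 0.06151829
u_B2 = 0.236 / sqrt(2) = 0.1668772
u_B3 = 0.124 / sqrt(2) = 0.087681241
u_B4 = 1.035 / sqrt(3) = 0.59755753
uc = sqrt(0.36776927^2 + 0.06151829^2 + 0.1668772^2 + 0.087681241^2 + 0.59755753^2) = 0.72914315
U = k * uc = 2 * 0.72914315
U = 1.4583

1.4583


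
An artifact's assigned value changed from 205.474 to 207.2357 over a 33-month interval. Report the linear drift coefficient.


rate = (v2 - v1) / months
= (207.2357 - 205.474) / 33
= 1.7617 / 33
= 0.0534

0.0534


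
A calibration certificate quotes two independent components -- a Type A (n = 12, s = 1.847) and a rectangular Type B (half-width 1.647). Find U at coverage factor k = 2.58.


u_A = s / sqrt(n) = 1.847 / sqrt(12) = 0.53318297
u_B = half_width / sqrt(3) = 1.647 / sqrt(3) = 0.95089589
uc = sqrt(u_A^2 + u_B^2) = sqrt(0.53318297^2 + 0.95089589^2) = 1.0901775
U = k * uc = 2.58 * 1.0901775
U = 2.8127

2.8127


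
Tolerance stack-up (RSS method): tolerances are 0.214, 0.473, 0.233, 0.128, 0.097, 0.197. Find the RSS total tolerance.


RSS = sqrt(0.214^2 + 0.473^2 + 0.233^2 + 0.128^2 + 0.097^2 + 0.197^2)
= sqrt(0.388416)
= 0.6232

0.6232


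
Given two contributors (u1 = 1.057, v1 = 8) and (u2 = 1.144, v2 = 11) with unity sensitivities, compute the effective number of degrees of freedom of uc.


uc = sqrt(u1^2 + u2^2) = sqrt(1.057^2 + 1.144^2) = 1.5575574
v_eff = uc^4 / (u1^4/v1 + u2^4/v2)
= 1.5575574^4 / (1.057^4/8 + 1.144^4/11)
= 5.8854035 / 0.31173884
v_eff = 18.8793

18.8793


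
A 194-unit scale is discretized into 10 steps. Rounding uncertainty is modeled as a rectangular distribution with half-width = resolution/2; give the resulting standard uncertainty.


resolution = range / divisions
resolution = 194 / 10 = 19.4
u_res = resolution / (2*sqrt(3))
u_res = 19.4 / 3.4641016
u_res = 5.6003

5.6003


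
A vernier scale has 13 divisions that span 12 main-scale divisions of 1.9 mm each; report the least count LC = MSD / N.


LC = MSD / n_div
= 1.9 / 13
= 0.1462

0.1462


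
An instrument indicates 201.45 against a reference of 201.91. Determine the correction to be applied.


Correction = standard - reading
= 201.91 - 201.45
= 0.4600

0.4600


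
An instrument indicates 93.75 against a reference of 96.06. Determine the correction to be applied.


Correction = standard - reading
= 96.06 - 93.75
= 2.3100

2.3100


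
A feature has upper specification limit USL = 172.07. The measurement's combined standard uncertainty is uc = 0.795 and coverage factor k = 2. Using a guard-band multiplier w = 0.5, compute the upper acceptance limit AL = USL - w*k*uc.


U = k * uc = 2 * 0.795 = 1.59
guard band g = w * U = 0.5 * 1.59 = 0.795
AL = USL - g = 172.07 - 0.795
AL = 171.2750

171.2750


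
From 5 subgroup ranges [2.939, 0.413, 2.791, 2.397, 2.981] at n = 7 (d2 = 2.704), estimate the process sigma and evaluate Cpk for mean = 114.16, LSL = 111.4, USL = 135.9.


R_bar = (2.939 + 0.413 + 2.791 + 2.397 + 2.981) / 5 = 2.3042
sigma = R_bar / d2 = 2.3042 / 2.704 = 0.85214497
Cp = (USL - LSL)/(6*sigma) = (135.9 - 111.4)/(6*0.85214497) = 4.7918
Cpu = (135.9 - 114.16)/(3*0.85214497) = 8.5040
Cpl = (114.16 - 111.4)/(3*0.85214497) = 1.0796
Cpk = min(Cpu, Cpl) = 1.0796

1.0796


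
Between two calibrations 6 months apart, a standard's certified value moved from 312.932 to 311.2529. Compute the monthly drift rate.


rate = (v2 - v1) / months
= (311.2529 - 312.932) / 6
= -1.6791 / 6
= -0.2799

-0.2799


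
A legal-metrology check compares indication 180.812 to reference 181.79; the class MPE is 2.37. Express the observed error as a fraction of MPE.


e = indication - reference = 180.812 - 181.79 = -0.9780
|e| = 0.9780
ratio = |e| / MPE = 0.9780 / 2.37
ratio = 0.4127

0.4127


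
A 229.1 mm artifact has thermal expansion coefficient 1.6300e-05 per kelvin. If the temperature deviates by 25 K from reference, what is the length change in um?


dL = L * alpha * dT
= 229.1 * 1.6300e-05 * 25
= 0.0933582 mm
dL_um = 0.0933582 * 1000 = 93.3582 um

93.3582


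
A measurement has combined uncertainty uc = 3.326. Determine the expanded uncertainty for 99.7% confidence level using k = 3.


U = k * uc
U = 3 * 3.326
U = 9.9780

9.9780


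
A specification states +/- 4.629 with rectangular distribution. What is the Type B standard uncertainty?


u_B = half_width / sqrt(3)
u_B = 4.629 / 1.7320508
u_B = 2.6726

2.6726


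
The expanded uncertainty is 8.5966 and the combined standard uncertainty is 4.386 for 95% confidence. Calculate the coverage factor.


k = U / uc
k = 8.5966 / 4.386
k = 1.96

1.96


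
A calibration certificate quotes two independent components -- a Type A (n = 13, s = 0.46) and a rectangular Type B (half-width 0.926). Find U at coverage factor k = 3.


u_A = s / sqrt(n) = 0.46 / sqrt(13) = 0.12758105
u_B = half_width / sqrt(3) = 0.926 / sqrt(3) = 0.53462635
uc = sqrt(u_A^2 + u_B^2) = sqrt(0.12758105^2 + 0.53462635^2) = 0.5496383
U = k * uc = 3 * 0.5496383
U = 1.6489

1.6489


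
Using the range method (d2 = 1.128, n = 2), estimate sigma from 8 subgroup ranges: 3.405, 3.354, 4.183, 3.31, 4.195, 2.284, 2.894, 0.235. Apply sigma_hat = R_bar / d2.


R_bar = (3.405 + 3.354 + 4.183 + 3.31 + 4.195 + 2.284 + 2.894 + 0.235) / 8
R_bar = 23.86 / 8 = 2.9825
sigma_hat = R_bar / d2 = 2.9825 / 1.128 = 2.6441

2.6441


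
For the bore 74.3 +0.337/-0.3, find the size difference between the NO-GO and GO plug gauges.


GO = nominal - lower_tol (smallest hole = maximum material condition)
GO = 74.3 - 0.3 = 74.0
NO-GO = nominal + upper_tol (largest hole = least material condition)
NO-GO = 74.3 + 0.337 = 74.637
spread = NO-GO - GO = 74.637 - 74.0 = 0.6370

0.6370


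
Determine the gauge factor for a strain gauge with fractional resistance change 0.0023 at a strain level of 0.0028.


GF = (dR/R) / epsilon
= 0.0023 / 0.0028
= 0.8214

0.8214


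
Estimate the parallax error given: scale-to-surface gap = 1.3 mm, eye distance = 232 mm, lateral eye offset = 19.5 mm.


error = h * offset / d
= 1.3 * 19.5 / 232
= 0.1093

0.1093


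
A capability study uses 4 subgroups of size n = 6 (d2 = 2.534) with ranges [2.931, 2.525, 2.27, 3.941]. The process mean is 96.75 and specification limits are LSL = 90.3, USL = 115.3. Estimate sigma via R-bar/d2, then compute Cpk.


R_bar = (2.931 + 2.525 + 2.27 + 3.941) / 4 = 2.91675
sigma = R_bar / d2 = 2.91675 / 2.534 = 1.1510458
Cp = (USL - LSL)/(6*sigma) = (115.3 - 90.3)/(6*1.1510458) = 3.6199
Cpu = (115.3 - 96.75)/(3*1.1510458) = 5.3719
Cpl = (96.75 - 90.3)/(3*1.1510458) = 1.8679
Cpk = min(Cpu, Cpl) = 1.8679

1.8679


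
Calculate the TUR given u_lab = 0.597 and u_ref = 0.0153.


TUR = u_lab / u_ref
= 0.597 / 0.0153
= 39.0196

39.0196


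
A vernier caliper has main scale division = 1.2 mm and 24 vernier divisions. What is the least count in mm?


LC = MSD / n_div
= 1.2 / 24
= 0.0500

0.0500


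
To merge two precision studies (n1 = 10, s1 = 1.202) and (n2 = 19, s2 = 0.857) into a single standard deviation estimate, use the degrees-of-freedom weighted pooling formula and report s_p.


s_p = sqrt(((n1-1)*s1^2 + (n2-1)*s2^2) / (n1+n2-2))
numerator = (10-1)*1.202^2 + (19-1)*0.857^2 = 13.003236 + 13.220082 = 26.223318
denominator = 10 + 19 - 2 = 27
s_p^2 = 26.223318 / 27 = 0.971234
s_p = sqrt(0.971234) = 0.9855

0.9855


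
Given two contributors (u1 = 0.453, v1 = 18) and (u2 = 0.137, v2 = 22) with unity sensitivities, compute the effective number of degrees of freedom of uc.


uc = sqrt(u1^2 + u2^2) = sqrt(0.453^2 + 0.137^2) = 0.47326314
v_eff = uc^4 / (u1^4/v1 + u2^4/v2)
= 0.47326314^4 / (0.453^4/18 + 0.137^4/22)
= 0.050166144 / 0.0023554977
v_eff = 21.2975

21.2975


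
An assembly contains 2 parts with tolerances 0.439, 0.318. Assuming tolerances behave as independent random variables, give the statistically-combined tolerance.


RSS = sqrt(0.439^2 + 0.318^2)
= sqrt(0.293845)
= 0.5421

0.5421


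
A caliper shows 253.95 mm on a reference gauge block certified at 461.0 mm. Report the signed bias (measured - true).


Systematic error = measured - true
= 253.95 - 461.0
= -207.0500

-207.0500


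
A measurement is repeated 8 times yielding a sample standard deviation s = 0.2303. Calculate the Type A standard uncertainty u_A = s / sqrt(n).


u_A = s / sqrt(n)
u_A = 0.2303 / sqrt(8)
u_A = 0.2303 / 2.8284271
u_A = 0.0814

0.0814


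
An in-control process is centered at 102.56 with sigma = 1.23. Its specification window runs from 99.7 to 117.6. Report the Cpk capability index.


Cpu = (USL - mean) / (3*sigma) = (117.6 - 102.56) / (3*1.23) = 4.0759
Cpl = (mean - LSL) / (3*sigma) = (102.56 - 99.7) / (3*1.23) = 0.7751
Cpk = min(Cpu, Cpl) = 0.7751

0.7751


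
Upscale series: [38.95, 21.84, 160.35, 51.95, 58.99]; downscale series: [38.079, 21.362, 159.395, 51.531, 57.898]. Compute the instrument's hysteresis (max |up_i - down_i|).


|38.95 - 38.079| = 0.8710
|21.84 - 21.362| = 0.4780
|160.35 - 159.395| = 0.9550
|51.95 - 51.531| = 0.4190
|58.99 - 57.898| = 1.0920
hysteresis = max(diffs) = 1.0920

1.0920


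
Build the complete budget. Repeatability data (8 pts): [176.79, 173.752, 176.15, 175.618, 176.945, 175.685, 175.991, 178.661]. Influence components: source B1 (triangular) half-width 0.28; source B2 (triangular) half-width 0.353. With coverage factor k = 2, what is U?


mean = (176.79 + 173.752 + 176.15 + 175.618 + 176.945 + 175.685 + 175.991 + 178.661) / 8 = 176.199
s = sqrt(sum((x - mean)^2)/(n-1)) = 1.3939908
u_A = s / sqrt(n) = 1.3939908 / sqrt(8) = 0.49285017
u_B1 = 0.28 / sqrt(6) = 0.11430952
u_B2 = 0.353 / sqrt(6) = 0.14411165
uc = sqrt(0.49285017^2 + 0.11430952^2 + 0.14411165^2) = 0.52605715
U = k * uc = 2 * 0.52605715
U = 1.0521

1.0521


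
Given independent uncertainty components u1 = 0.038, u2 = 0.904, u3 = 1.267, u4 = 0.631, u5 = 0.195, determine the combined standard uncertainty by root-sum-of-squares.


uc = sqrt(0.038^2 + 0.904^2 + 1.267^2 + 0.631^2 + 0.195^2)
uc = sqrt(2.860135)
uc = 1.6912

1.6912


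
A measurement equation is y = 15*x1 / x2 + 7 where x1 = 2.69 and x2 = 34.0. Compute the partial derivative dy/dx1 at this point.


y = 15*x1 / x2 + 7
dy/dx1 = 15/x2
Evaluate at x2 = 34.0: c1 = 15 / 34.0
c1 = 0.4412

0.4412


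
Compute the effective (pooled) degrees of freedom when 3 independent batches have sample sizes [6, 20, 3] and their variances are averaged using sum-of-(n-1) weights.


nu = sum_i (n_i - 1)
nu = ((6 - 1) + (20 - 1) + (3 - 1))
nu = 5 + 19 + 2
nu = 26

26


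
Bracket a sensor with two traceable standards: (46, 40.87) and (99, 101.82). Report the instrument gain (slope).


slope = (y2 - y1) / (x2 - x1)
= (101.82 - 40.87) / (99 - 46)
= 60.9500 / 53
= 1.1500

1.1500


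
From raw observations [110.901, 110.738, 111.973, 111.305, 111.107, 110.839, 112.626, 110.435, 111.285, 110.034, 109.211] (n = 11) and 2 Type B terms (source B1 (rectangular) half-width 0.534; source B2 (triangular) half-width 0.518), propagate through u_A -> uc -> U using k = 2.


mean = (110.901 + 110.738 + 111.973 + 111.305 + 111.107 + 110.839 + 112.626 + 110.435 + 111.285 + 110.034 + 109.211) / 11 = 110.9503636
s = sqrt(sum((x - mean)^2)/(n-1)) = 0.91139841
u_A = s / sqrt(n) = 0.91139841 / sqrt(11) = 0.27479696
u_B1 = 0.534 / sqrt(3) = 0.30830504
u_B2 = 0.518 / sqrt(6) = 0.21147261
uc = sqrt(0.27479696^2 + 0.30830504^2 + 0.21147261^2) = 0.46398926
U = k * uc = 2 * 0.46398926
U = 0.9280

0.9280


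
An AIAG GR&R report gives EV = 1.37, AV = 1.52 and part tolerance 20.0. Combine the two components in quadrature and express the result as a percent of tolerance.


GRR = sqrt(EV^2 + AV^2) = sqrt(1.37^2 + 1.52^2) = 2.0462893
%GRR = GRR / tol * 100 = 2.0462893 / 20.0 * 100
%GRR = 10.2314

10.2314


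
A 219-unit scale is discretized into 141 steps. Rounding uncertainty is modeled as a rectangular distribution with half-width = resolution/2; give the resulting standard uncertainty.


resolution = range / divisions
resolution = 219 / 141 = 1.5531915
u_res = resolution / (2*sqrt(3))
u_res = 1.5531915 / 3.4641016
u_res = 0.4484

0.4484


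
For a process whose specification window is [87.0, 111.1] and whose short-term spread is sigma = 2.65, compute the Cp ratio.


Cp = (USL - LSL) / (6 * sigma)
= (111.1 - 87.0) / (6 * 2.65)
= 24.1000 / 15.9000
= 1.5157

1.5157


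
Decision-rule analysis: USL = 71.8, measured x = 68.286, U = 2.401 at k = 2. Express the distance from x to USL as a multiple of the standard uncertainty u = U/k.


u = U / k = 2.401 / 2 = 1.2005
margin = |USL - x| = |71.8 - 68.286| = 3.514
z = margin / u = 3.514 / 1.2005
z = 2.9271

2.9271


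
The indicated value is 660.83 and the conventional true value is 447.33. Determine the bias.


Systematic error = measured - true
= 660.83 - 447.33
= 213.5000

213.5000


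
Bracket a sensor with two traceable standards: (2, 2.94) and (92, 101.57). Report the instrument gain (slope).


slope = (y2 - y1) / (x2 - x1)
= (101.57 - 2.94) / (92 - 2)
= 98.6300 / 90
= 1.0959

1.0959


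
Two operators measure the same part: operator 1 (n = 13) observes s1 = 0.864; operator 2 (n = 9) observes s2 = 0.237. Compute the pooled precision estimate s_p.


s_p = sqrt(((n1-1)*s1^2 + (n2-1)*s2^2) / (n1+n2-2))
numerator = (13-1)*0.864^2 + (9-1)*0.237^2 = 8.957952 + 0.449352 = 9.407304
denominator = 13 + 9 - 2 = 20
s_p^2 = 9.407304 / 20 = 0.4703652
s_p = sqrt(0.4703652) = 0.6858

0.6858


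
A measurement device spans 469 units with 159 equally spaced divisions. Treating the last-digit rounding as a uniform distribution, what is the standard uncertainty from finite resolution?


resolution = range / divisions
resolution = 469 / 159 = 2.9496855
u_res = resolution / (2*sqrt(3))
u_res = 2.9496855 / 3.4641016
u_res = 0.8515

0.8515


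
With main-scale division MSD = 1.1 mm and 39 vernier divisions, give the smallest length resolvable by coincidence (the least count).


LC = MSD / n_div
= 1.1 / 39
= 0.0282

0.0282


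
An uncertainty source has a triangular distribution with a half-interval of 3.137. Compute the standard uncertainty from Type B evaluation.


u_B = half_width / sqrt(6)
u_B = 3.137 / 2.4494897
u_B = 1.2807

1.2807


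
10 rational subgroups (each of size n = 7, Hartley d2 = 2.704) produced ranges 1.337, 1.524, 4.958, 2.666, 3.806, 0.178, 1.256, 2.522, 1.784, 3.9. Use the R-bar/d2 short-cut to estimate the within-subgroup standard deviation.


R_bar = (1.337 + 1.524 + 4.958 + 2.666 + 3.806 + 0.178 + 1.256 + 2.522 + 1.784 + 3.9) / 10
R_bar = 23.931 / 10 = 2.3931
sigma_hat = R_bar / d2 = 2.3931 / 2.704 = 0.8850

0.8850


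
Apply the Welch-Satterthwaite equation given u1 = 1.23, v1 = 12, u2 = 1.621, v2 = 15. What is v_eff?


uc = sqrt(u1^2 + u2^2) = sqrt(1.23^2 + 1.621^2) = 2.0348319
v_eff = uc^4 / (u1^4/v1 + u2^4/v2)
= 2.0348319^4 / (1.23^4/12 + 1.621^4/15)
= 17.144079 / 0.65103868
v_eff = 26.3334

26.3334


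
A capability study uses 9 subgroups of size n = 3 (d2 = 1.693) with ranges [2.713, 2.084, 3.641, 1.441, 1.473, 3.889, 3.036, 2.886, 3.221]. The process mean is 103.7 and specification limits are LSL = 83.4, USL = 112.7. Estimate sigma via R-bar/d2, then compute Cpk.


R_bar = (2.713 + 2.084 + 3.641 + 1.441 + 1.473 + 3.889 + 3.036 + 2.886 + 3.221) / 9 = 2.7093333
sigma = R_bar / d2 = 2.7093333 / 1.693 = 1.600315
Cp = (USL - LSL)/(6*sigma) = (112.7 - 83.4)/(6*1.600315) = 3.0515
Cpu = (112.7 - 103.7)/(3*1.600315) = 1.8746
Cpl = (103.7 - 83.4)/(3*1.600315) = 4.2283
Cpk = min(Cpu, Cpl) = 1.8746

1.8746


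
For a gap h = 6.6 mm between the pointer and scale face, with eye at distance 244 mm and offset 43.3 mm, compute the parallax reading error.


error = h * offset / d
= 6.6 * 43.3 / 244
= 1.1712

1.1712


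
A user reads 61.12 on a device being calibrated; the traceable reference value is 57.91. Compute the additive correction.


Correction = standard - reading
= 57.91 - 61.12
= -3.2100

-3.2100


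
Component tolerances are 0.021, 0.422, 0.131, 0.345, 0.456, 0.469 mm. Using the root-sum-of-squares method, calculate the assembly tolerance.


RSS = sqrt(0.021^2 + 0.422^2 + 0.131^2 + 0.345^2 + 0.456^2 + 0.469^2)
= sqrt(0.742608)
= 0.8617

0.8617


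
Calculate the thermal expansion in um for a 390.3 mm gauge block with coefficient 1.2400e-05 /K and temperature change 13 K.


dL = L * alpha * dT
= 390.3 * 1.2400e-05 * 13
= 0.0629164 mm
dL_um = 0.0629164 * 1000 = 62.9164 um

62.9164


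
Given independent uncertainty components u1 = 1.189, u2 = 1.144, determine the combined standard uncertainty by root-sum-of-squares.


uc = sqrt(1.189^2 + 1.144^2)
uc = sqrt(2.722457)
uc = 1.6500

1.6500


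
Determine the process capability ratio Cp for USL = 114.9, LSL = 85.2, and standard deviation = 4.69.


Cp = (USL - LSL) / (6 * sigma)
= (114.9 - 85.2) / (6 * 4.69)
= 29.7000 / 28.1400
= 1.0554

1.0554


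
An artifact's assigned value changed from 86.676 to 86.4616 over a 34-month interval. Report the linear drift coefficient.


rate = (v2 - v1) / months
= (86.4616 - 86.676) / 34
= -0.2144 / 34
= -0.0063

-0.0063


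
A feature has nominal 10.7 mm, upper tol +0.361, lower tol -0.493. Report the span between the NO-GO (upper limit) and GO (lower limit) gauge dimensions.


GO = nominal - lower_tol (smallest hole = maximum material condition)
GO = 10.7 - 0.493 = 10.207
NO-GO = nominal + upper_tol (largest hole = least material condition)
NO-GO = 10.7 + 0.361 = 11.061
spread = NO-GO - GO = 11.061 - 10.207 = 0.8540

0.8540


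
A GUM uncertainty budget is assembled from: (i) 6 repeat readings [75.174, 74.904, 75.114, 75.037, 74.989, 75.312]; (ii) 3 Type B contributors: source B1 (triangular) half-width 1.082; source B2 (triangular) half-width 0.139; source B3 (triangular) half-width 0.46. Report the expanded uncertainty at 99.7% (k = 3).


mean = (75.174 + 74.904 + 75.114 + 75.037 + 74.989 + 75.312) / 6 = 75.08833333
s = sqrt(sum((x - mean)^2)/(n-1)) = 0.14457201
u_A = s / sqrt(n) = 0.14457201 / sqrt(6) = 0.059021276
u_B1 = 1.082 / sqrt(6) = 0.44172465
u_B2 = 0.139 / sqrt(6) = 0.056746512
u_B3 = 0.46 / sqrt(6) = 0.18779421
uc = sqrt(0.059021276^2 + 0.44172465^2 + 0.056746512^2 + 0.18779421^2) = 0.48691992
U = k * uc = 3 * 0.48691992
U = 1.4608

1.4608


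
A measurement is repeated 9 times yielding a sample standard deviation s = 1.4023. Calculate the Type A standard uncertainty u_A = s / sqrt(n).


u_A = s / sqrt(n)
u_A = 1.4023 / sqrt(9)
u_A = 1.4023 / 3
u_A = 0.4674

0.4674


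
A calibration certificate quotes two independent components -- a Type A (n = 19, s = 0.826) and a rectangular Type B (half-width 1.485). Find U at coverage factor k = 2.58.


u_A = s / sqrt(n) = 0.826 / sqrt(19) = 0.1894974
u_B = half_width / sqrt(3) = 1.485 / sqrt(3) = 0.85736515
uc = sqrt(u_A^2 + u_B^2) = sqrt(0.1894974^2 + 0.85736515^2) = 0.8780571
U = k * uc = 2.58 * 0.8780571
U = 2.2654

2.2654


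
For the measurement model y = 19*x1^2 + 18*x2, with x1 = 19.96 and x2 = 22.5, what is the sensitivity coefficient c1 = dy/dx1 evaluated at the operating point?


y = 19*x1^2 + 18*x2
dy/dx1 = 2*19*x1
Evaluate at x1 = 19.96: c1 = 38 * 19.96
c1 = 758.4800

758.4800


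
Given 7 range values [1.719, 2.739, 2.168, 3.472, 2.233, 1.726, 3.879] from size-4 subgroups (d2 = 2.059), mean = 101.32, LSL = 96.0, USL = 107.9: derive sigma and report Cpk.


R_bar = (1.719 + 2.739 + 2.168 + 3.472 + 2.233 + 1.726 + 3.879) / 7 = 2.5622857
sigma = R_bar / d2 = 2.5622857 / 2.059 = 1.2444321
Cp = (USL - LSL)/(6*sigma) = (107.9 - 96.0)/(6*1.2444321) = 1.5938
Cpu = (107.9 - 101.32)/(3*1.2444321) = 1.7625
Cpl = (101.32 - 96.0)/(3*1.2444321) = 1.4250
Cpk = min(Cpu, Cpl) = 1.4250

1.4250


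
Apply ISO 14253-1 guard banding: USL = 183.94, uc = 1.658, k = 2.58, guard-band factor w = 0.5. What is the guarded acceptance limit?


U = k * uc = 2.58 * 1.658 = 4.27764
guard band g = w * U = 0.5 * 4.27764 = 2.13882
AL = USL - g = 183.94 - 2.13882
AL = 181.8012

181.8012


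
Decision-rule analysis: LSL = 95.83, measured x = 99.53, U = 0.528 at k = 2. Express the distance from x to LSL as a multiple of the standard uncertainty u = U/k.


u = U / k = 0.528 / 2 = 0.264
margin = |LSL - x| = |95.83 - 99.53| = 3.7
z = margin / u = 3.7 / 0.264
z = 14.0152

14.0152


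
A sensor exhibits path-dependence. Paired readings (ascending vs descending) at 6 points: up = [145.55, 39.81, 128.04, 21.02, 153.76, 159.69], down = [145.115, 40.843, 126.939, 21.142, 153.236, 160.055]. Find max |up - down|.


|145.55 - 145.115| = 0.4350
|39.81 - 40.843| = 1.0330
|128.04 - 126.939| = 1.1010
|21.02 - 21.142| = 0.1220
|153.76 - 153.236| = 0.5240
|159.69 - 160.055| = 0.3650
hysteresis = max(diffs) = 1.1010

1.1010


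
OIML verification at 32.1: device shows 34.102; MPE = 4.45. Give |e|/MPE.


e = indication - reference = 34.102 - 32.1 = 2.0020
|e| = 2.0020
ratio = |e| / MPE = 2.0020 / 4.45
ratio = 0.4499

0.4499


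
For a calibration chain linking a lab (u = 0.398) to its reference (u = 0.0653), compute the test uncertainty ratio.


TUR = u_lab / u_ref
= 0.398 / 0.0653
= 6.0949

6.0949


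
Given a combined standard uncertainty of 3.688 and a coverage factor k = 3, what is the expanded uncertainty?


U = k * uc
U = 3 * 3.688
U = 11.0640

11.0640


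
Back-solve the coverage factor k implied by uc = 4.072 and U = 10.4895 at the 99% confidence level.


k = U / uc
k = 10.4895 / 4.072
k = 2.576

2.576


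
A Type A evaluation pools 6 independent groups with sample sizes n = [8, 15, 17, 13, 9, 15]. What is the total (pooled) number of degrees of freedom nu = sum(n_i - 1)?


nu = sum_i (n_i - 1)
nu = ((8 - 1) + (15 - 1) + (17 - 1) + (13 - 1) + (9 - 1) + (15 - 1))
nu = 7 + 14 + 16 + 12 + 8 + 14
nu = 71

71


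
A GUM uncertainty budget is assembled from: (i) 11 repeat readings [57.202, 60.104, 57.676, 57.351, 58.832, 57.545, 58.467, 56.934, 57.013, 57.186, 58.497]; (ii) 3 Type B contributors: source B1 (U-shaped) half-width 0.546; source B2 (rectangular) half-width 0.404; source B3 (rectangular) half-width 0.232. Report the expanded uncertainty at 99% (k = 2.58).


mean = (57.202 + 60.104 + 57.676 + 57.351 + 58.832 + 57.545 + 58.467 + 56.934 + 57.013 + 57.186 + 58.497) / 11 = 57.89154545
s = sqrt(sum((x - mean)^2)/(n-1)) = 0.97968764
u_A = s / sqrt(n) = 0.97968764 / sqrt(11) = 0.29538694
u_B1 = 0.546 / sqrt(2) = 0.3860803
u_B2 = 0.404 / sqrt(3) = 0.23324951
u_B3 = 0.232 / sqrt(3) = 0.13394526
uc = sqrt(0.29538694^2 + 0.3860803^2 + 0.23324951^2 + 0.13394526^2) = 0.55557008
U = k * uc = 2.58 * 0.55557008
U = 1.4334

1.4334


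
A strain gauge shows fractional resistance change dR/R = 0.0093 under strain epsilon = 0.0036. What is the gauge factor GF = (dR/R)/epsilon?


GF = (dR/R) / epsilon
= 0.0093 / 0.0036
= 2.5833

2.5833


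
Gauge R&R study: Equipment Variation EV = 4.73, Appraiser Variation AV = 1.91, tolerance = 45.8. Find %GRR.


GRR = sqrt(EV^2 + AV^2) = sqrt(4.73^2 + 1.91^2) = 5.1010783
%GRR = GRR / tol * 100 = 5.1010783 / 45.8 * 100
%GRR = 11.1377

11.1377


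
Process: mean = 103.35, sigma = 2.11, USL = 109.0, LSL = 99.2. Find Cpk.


Cpu = (USL - mean) / (3*sigma) = (109.0 - 103.35) / (3*2.11) = 0.8926
Cpl = (mean - LSL) / (3*sigma) = (103.35 - 99.2) / (3*2.11) = 0.6556
Cpk = min(Cpu, Cpl) = 0.6556

0.6556


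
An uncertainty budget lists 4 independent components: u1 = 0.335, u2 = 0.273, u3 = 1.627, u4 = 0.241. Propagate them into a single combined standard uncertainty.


uc = sqrt(0.335^2 + 0.273^2 + 1.627^2 + 0.241^2)
uc = sqrt(2.891964)
uc = 1.7006

1.7006


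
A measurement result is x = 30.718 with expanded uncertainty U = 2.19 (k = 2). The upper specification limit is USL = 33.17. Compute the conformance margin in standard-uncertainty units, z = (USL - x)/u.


u = U / k = 2.19 / 2 = 1.095
margin = |USL - x| = |33.17 - 30.718| = 2.452
z = margin / u = 2.452 / 1.095
z = 2.2393

2.2393


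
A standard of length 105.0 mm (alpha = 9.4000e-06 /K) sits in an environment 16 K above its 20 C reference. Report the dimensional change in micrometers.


dL = L * alpha * dT
= 105.0 * 9.4000e-06 * 16
= 0.0157920 mm
dL_um = 0.0157920 * 1000 = 15.7920 um

15.7920


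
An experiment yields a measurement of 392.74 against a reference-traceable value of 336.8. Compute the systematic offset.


Systematic error = measured - true
= 392.74 - 336.8
= 55.9400

55.9400


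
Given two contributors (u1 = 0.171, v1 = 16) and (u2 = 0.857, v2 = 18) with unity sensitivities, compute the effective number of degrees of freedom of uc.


uc = sqrt(u1^2 + u2^2) = sqrt(0.171^2 + 0.857^2) = 0.87389359
v_eff = uc^4 / (u1^4/v1 + u2^4/v2)
= 0.87389359^4 / (0.171^4/16 + 0.857^4/18)
= 0.58322243 / 0.030020958
v_eff = 19.4272

19.4272


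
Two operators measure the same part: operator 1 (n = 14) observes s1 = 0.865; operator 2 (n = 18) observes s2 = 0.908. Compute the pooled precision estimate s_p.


s_p = sqrt(((n1-1)*s1^2 + (n2-1)*s2^2) / (n1+n2-2))
numerator = (14-1)*0.865^2 + (18-1)*0.908^2 = 9.726925 + 14.015888 = 23.742813
denominator = 14 + 18 - 2 = 30
s_p^2 = 23.742813 / 30 = 0.7914271
s_p = sqrt(0.7914271) = 0.8896

0.8896


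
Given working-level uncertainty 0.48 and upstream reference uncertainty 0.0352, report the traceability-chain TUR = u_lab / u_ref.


TUR = u_lab / u_ref
= 0.48 / 0.0352
= 13.6364

13.6364


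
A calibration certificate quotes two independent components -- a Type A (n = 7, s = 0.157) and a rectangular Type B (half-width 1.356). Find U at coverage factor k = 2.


u_A = s / sqrt(n) = 0.157 / sqrt(7) = 0.059340422
u_B = half_width / sqrt(3) = 1.356 / sqrt(3) = 0.78288697
uc = sqrt(u_A^2 + u_B^2) = sqrt(0.059340422^2 + 0.78288697^2) = 0.78513266
U = k * uc = 2 * 0.78513266
U = 1.5703

1.5703


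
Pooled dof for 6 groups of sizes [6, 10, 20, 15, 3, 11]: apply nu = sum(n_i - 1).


nu = sum_i (n_i - 1)
nu = ((6 - 1) + (10 - 1) + (20 - 1) + (15 - 1) + (3 - 1) + (11 - 1))
nu = 5 + 9 + 19 + 14 + 2 + 10
nu = 59

59


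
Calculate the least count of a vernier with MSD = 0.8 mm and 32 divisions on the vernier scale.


LC = MSD / n_div
= 0.8 / 32
= 0.0250

0.0250


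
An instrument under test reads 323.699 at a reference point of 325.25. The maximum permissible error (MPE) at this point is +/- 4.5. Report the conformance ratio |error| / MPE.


e = indication - reference = 323.699 - 325.25 = -1.5510
|e| = 1.5510
ratio = |e| / MPE = 1.5510 / 4.5
ratio = 0.3447

0.3447


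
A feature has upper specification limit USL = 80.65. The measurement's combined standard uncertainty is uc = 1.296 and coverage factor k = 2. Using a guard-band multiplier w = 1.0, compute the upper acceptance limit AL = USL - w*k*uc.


U = k * uc = 2 * 1.296 = 2.592
guard band g = w * U = 1.0 * 2.592 = 2.592
AL = USL - g = 80.65 - 2.592
AL = 78.0580

78.0580


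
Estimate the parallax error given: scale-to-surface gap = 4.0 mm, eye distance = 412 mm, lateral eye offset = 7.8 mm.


error = h * offset / d
= 4.0 * 7.8 / 412
= 0.0757

0.0757


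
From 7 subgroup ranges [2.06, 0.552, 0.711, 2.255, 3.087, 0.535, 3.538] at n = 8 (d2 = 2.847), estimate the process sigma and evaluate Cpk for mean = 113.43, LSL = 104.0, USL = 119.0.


R_bar = (2.06 + 0.552 + 0.711 + 2.255 + 3.087 + 0.535 + 3.538) / 7 = 1.8197143
sigma = R_bar / d2 = 1.8197143 / 2.847 = 0.63916906
Cp = (USL - LSL)/(6*sigma) = (119.0 - 104.0)/(6*0.63916906) = 3.9113
Cpu = (119.0 - 113.43)/(3*0.63916906) = 2.9048
Cpl = (113.43 - 104.0)/(3*0.63916906) = 4.9178
Cpk = min(Cpu, Cpl) = 2.9048

2.9048
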